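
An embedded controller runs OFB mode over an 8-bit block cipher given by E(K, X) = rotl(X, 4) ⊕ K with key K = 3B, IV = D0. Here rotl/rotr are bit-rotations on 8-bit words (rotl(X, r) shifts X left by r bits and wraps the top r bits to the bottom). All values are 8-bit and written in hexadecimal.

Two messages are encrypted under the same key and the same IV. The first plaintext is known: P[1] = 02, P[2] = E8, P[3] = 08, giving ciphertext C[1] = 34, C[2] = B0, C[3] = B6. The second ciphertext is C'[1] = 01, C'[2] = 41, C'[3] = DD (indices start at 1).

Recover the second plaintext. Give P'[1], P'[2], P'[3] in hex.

P'[1] = 37, P'[2] = 19, P'[3] = 63

In OFB with a reused IV, both messages share the same keystream S_i, so C_i ⊕ C'_i = P_i ⊕ P'_i and thus P'_i = P_i ⊕ C_i ⊕ C'_i.
P'[1]: 02 ⊕ 34 ⊕ 01 = 37.
P'[2]: E8 ⊕ B0 ⊕ 41 = 19.
P'[3]: 08 ⊕ B6 ⊕ DD = 63.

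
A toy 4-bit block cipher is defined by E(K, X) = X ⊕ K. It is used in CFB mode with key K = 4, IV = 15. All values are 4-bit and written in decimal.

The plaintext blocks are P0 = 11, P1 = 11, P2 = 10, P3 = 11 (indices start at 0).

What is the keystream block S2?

11

CFB encryption: C_i = P_i ⊕ E(K, C_{i−1}), with C_{−1} = IV.
C0: E(K, 15) = 11; 11 ⊕ 11 = 0.
C1: E(K, 0) = 4; 11 ⊕ 4 = 15.
C2: E(K, 15) = 11; 10 ⊕ 11 = 1.
So S2 = 11.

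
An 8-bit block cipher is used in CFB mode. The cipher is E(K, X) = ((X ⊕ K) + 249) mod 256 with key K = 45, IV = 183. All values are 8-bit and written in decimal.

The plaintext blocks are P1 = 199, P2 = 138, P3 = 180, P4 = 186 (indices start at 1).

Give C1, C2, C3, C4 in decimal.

CFB encryption: C_i = P_i ⊕ E(K, C_{i−1}), with C_{0} = IV.
C1: E(K, 183) = 147; 199 ⊕ 147 = 84.
C2: E(K, 84) = 114; 138 ⊕ 114 = 248.
C3: E(K, 248) = 206; 180 ⊕ 206 = 122.
C4: E(K, 122) = 80; 186 ⊕ 80 = 234.

C1 = 84, C2 = 248, C3 = 122, C4 = 234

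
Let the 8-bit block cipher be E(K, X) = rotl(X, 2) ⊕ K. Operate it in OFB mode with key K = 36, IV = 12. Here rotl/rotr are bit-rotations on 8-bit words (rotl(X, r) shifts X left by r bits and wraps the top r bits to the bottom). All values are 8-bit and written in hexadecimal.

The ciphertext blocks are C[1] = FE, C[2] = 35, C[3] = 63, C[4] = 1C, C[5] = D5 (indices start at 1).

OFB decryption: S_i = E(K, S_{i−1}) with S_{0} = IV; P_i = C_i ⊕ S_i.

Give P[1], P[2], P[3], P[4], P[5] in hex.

P[1] = 80, P[2] = FA, P[3] = 6A, P[4] = 0E, P[5] = AB

P[1]: S = E(K, 12) = 7E; FE ⊕ 7E = 80.
P[2]: S = E(K, 7E) = CF; 35 ⊕ CF = FA.
P[3]: S = E(K, CF) = 09; 63 ⊕ 09 = 6A.
P[4]: S = E(K, 09) = 12; 1C ⊕ 12 = 0E.
P[5]: S = E(K, 12) = 7E; D5 ⊕ 7E = AB.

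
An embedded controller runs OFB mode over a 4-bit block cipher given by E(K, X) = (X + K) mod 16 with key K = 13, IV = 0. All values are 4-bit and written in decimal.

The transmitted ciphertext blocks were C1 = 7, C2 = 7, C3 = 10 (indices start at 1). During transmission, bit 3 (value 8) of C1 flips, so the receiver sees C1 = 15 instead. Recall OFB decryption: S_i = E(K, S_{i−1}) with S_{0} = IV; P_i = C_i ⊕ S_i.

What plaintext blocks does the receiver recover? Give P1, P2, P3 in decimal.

Only C1 changed, to 15. In OFB, a change in C_i flips the same bit in P_i only; the keystream is unaffected. Decrypting the received ciphertext:
P1: S = E(K, 0) = 13; 15 ⊕ 13 = 2.
P2: S = E(K, 13) = 10; 7 ⊕ 10 = 13.
P3: S = E(K, 10) = 7; 10 ⊕ 7 = 13.
Blocks that differ from the original plaintext: P1.

P1 = 2, P2 = 13, P3 = 13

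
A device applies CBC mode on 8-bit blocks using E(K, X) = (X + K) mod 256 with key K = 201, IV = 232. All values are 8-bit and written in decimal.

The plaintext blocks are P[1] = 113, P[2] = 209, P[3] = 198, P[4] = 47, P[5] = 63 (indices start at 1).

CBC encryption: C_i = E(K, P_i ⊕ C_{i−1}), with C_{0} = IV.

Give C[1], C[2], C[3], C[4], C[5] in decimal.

C[1] = 98, C[2] = 124, C[3] = 131, C[4] = 117, C[5] = 19

C[1]: P[1] ⊕ 232 = 153; E(K, 153) = 98.
C[2]: P[2] ⊕ 98 = 179; E(K, 179) = 124.
C[3]: P[3] ⊕ 124 = 186; E(K, 186) = 131.
C[4]: P[4] ⊕ 131 = 172; E(K, 172) = 117.
C[5]: P[5] ⊕ 117 = 74; E(K, 74) = 19.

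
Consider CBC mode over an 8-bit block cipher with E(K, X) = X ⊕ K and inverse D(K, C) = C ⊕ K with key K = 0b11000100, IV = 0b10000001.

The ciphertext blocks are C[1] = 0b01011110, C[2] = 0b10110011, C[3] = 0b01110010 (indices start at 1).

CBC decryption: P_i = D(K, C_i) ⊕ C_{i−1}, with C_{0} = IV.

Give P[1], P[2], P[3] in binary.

P[1]: D(K, 0b01011110) = 0b10011010; 0b10011010 ⊕ 0b10000001 = 0b00011011.
P[2]: D(K, 0b10110011) = 0b01110111; 0b01110111 ⊕ 0b01011110 = 0b00101001.
P[3]: D(K, 0b01110010) = 0b10110110; 0b10110110 ⊕ 0b10110011 = 0b00000101.

P[1] = 0b00011011, P[2] = 0b00101001, P[3] = 0b00000101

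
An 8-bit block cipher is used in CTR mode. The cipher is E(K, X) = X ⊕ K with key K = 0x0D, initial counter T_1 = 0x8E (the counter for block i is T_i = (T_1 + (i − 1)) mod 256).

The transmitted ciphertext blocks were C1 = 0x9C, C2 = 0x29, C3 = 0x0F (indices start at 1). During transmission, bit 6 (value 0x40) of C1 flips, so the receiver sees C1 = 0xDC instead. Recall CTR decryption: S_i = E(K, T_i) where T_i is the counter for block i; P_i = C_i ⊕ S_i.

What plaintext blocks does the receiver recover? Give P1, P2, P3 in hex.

Only C1 changed, to 0xDC. In CTR, a change in C_i flips the same bit in P_i only; the keystream is unaffected. Decrypting the received ciphertext:
P1: T = 0x8E, S = E(K, T) = 0x83; 0xDC ⊕ 0x83 = 0x5F.
P2: T = 0x8F, S = E(K, T) = 0x82; 0x29 ⊕ 0x82 = 0xAB.
P3: T = 0x90, S = E(K, T) = 0x9D; 0x0F ⊕ 0x9D = 0x92.
Blocks that differ from the original plaintext: P1.

P1 = 0x5F, P2 = 0xAB, P3 = 0x92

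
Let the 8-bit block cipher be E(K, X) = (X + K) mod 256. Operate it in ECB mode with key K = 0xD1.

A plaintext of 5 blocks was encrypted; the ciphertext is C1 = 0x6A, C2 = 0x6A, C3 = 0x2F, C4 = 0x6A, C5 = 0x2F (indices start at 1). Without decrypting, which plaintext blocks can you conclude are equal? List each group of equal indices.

ECB encrypts each block independently with the same key, so equal ciphertext blocks imply equal plaintext blocks.
C1 = C2 = C4 = 0x6A, so P1 = P2 = P4.
C3 = C5 = 0x2F, so P3 = P5.

P1 = P2 = P4; P3 = P5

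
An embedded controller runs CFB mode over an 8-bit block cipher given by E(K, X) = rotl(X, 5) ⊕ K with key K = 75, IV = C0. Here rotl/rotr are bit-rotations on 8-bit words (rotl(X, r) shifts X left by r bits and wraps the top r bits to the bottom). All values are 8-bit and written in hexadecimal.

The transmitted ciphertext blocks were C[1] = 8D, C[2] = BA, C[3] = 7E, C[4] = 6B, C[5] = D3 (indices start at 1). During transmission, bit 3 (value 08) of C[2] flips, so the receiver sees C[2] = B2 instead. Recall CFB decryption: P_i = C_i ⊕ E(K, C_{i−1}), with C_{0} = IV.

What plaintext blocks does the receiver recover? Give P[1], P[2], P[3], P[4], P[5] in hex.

Only C[2] changed, to B2. In CFB, a change in C_i flips the same bit in P_i and garbles P_{i+1}. Decrypting the received ciphertext:
P[1]: E(K, C0) = 6D; 8D ⊕ 6D = E0.
P[2]: E(K, 8D) = C4; B2 ⊕ C4 = 76.
P[3]: E(K, B2) = 23; 7E ⊕ 23 = 5D.
P[4]: E(K, 7E) = BA; 6B ⊕ BA = D1.
P[5]: E(K, 6B) = 18; D3 ⊕ 18 = CB.
Blocks that differ from the original plaintext: P[2], P[3].

P[1] = E0, P[2] = 76, P[3] = 5D, P[4] = D1, P[5] = CB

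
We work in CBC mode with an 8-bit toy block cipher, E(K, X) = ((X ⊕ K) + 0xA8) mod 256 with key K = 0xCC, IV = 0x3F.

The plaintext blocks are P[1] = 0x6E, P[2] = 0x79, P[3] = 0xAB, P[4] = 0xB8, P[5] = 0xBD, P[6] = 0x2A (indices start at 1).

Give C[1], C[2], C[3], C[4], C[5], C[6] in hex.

CBC encryption: C_i = E(K, P_i ⊕ C_{i−1}), with C_{0} = IV.
C[1]: P[1] ⊕ 0x3F = 0x51; E(K, 0x51) = 0x45.
C[2]: P[2] ⊕ 0x45 = 0x3C; E(K, 0x3C) = 0x98.
C[3]: P[3] ⊕ 0x98 = 0x33; E(K, 0x33) = 0xA7.
C[4]: P[4] ⊕ 0xA7 = 0x1F; E(K, 0x1F) = 0x7B.
C[5]: P[5] ⊕ 0x7B = 0xC6; E(K, 0xC6) = 0xB2.
C[6]: P[6] ⊕ 0xB2 = 0x98; E(K, 0x98) = 0xFC.

C[1] = 0x45, C[2] = 0x98, C[3] = 0xA7, C[4] = 0x7B, C[5] = 0xB2, C[6] = 0xFC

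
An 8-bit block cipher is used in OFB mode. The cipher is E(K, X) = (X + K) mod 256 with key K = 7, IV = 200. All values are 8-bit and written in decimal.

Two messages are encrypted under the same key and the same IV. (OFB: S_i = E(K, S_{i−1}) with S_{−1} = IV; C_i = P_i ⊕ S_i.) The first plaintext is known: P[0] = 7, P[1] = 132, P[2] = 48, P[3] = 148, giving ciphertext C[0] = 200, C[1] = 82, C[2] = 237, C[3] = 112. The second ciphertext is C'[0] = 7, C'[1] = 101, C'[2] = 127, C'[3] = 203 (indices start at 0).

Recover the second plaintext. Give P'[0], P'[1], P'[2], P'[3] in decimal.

P'[0] = 200, P'[1] = 179, P'[2] = 162, P'[3] = 47

In OFB with a reused IV, both messages share the same keystream S_i, so C_i ⊕ C'_i = P_i ⊕ P'_i and thus P'_i = P_i ⊕ C_i ⊕ C'_i.
P'[0]: 7 ⊕ 200 ⊕ 7 = 200.
P'[1]: 132 ⊕ 82 ⊕ 101 = 179.
P'[2]: 48 ⊕ 237 ⊕ 127 = 162.
P'[3]: 148 ⊕ 112 ⊕ 203 = 47.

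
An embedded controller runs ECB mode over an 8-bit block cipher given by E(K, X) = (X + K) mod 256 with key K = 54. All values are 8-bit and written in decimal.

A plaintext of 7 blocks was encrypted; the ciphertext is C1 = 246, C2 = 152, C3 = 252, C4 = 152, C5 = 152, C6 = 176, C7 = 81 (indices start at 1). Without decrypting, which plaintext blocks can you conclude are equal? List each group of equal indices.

P2 = P4 = P5

ECB encrypts each block independently with the same key, so equal ciphertext blocks imply equal plaintext blocks.
C2 = C4 = C5 = 152, so P2 = P4 = P5.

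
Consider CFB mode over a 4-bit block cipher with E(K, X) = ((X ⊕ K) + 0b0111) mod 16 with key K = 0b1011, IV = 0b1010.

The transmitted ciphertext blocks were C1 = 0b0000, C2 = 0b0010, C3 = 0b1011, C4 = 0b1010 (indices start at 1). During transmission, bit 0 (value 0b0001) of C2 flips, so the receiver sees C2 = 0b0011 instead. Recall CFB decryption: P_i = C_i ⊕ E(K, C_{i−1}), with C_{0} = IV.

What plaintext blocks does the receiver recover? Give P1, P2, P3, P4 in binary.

P1 = 0b1000, P2 = 0b0001, P3 = 0b0100, P4 = 0b1101

Only C2 changed, to 0b0011. In CFB, a change in C_i flips the same bit in P_i and garbles P_{i+1}. Decrypting the received ciphertext:
P1: E(K, 0b1010) = 0b1000; 0b0000 ⊕ 0b1000 = 0b1000.
P2: E(K, 0b0000) = 0b0010; 0b0011 ⊕ 0b0010 = 0b0001.
P3: E(K, 0b0011) = 0b1111; 0b1011 ⊕ 0b1111 = 0b0100.
P4: E(K, 0b1011) = 0b0111; 0b1010 ⊕ 0b0111 = 0b1101.
Blocks that differ from the original plaintext: P2, P3.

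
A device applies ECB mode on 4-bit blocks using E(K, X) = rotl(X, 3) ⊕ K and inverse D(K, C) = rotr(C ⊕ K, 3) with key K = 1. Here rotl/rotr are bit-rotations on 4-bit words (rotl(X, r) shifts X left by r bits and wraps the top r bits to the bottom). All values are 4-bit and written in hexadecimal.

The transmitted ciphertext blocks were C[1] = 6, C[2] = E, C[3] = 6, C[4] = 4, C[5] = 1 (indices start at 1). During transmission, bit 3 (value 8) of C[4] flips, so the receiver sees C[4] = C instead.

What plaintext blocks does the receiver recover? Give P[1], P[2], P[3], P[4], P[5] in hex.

P[1] = E, P[2] = F, P[3] = E, P[4] = B, P[5] = 0

ECB decryption: P_i = D(K, C_i).
Only C[4] changed, to C. In ECB, a change in C_i affects only P_i. Decrypting the received ciphertext:
P[1]: D(K, 6) = E.
P[2]: D(K, E) = F.
P[3]: D(K, 6) = E.
P[4]: D(K, C) = B.
P[5]: D(K, 1) = 0.
Blocks that differ from the original plaintext: P[4].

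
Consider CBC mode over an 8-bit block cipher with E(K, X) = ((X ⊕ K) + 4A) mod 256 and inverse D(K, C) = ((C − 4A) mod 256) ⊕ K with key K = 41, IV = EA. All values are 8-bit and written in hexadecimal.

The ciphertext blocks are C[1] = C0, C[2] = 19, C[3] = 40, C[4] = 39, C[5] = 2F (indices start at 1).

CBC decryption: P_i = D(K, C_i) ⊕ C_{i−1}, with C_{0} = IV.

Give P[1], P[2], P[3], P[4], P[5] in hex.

P[1] = DD, P[2] = 4E, P[3] = AE, P[4] = EE, P[5] = 9D

P[1]: D(K, C0) = 37; 37 ⊕ EA = DD.
P[2]: D(K, 19) = 8E; 8E ⊕ C0 = 4E.
P[3]: D(K, 40) = B7; B7 ⊕ 19 = AE.
P[4]: D(K, 39) = AE; AE ⊕ 40 = EE.
P[5]: D(K, 2F) = A4; A4 ⊕ 39 = 9D.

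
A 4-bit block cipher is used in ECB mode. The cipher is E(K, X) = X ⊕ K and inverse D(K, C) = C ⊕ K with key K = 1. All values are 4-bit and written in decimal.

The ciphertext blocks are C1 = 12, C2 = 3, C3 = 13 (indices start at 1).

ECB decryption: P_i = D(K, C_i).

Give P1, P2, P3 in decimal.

P1 = 13, P2 = 2, P3 = 12

P1: D(K, 12) = 13.
P2: D(K, 3) = 2.
P3: D(K, 13) = 12.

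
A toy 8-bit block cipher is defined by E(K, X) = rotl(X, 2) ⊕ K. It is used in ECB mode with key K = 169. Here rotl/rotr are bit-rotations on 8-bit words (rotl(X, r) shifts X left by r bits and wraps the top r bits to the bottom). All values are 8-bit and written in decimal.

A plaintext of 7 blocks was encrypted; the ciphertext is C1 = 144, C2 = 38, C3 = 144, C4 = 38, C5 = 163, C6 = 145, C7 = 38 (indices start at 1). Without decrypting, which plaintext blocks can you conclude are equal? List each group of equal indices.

P1 = P3; P2 = P4 = P7

ECB encrypts each block independently with the same key, so equal ciphertext blocks imply equal plaintext blocks.
C1 = C3 = 144, so P1 = P3.
C2 = C4 = C7 = 38, so P2 = P4 = P7.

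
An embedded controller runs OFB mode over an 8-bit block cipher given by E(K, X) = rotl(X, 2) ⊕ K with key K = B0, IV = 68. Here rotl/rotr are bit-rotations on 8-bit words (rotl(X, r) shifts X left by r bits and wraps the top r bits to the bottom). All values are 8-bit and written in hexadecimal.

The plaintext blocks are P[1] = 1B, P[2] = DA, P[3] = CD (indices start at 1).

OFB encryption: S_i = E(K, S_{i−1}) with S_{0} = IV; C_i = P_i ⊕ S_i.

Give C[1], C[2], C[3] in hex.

C[1] = 0A, C[2] = 2E, C[3] = AE

C[1]: S = E(K, 68) = 11; 1B ⊕ 11 = 0A.
C[2]: S = E(K, 11) = F4; DA ⊕ F4 = 2E.
C[3]: S = E(K, F4) = 63; CD ⊕ 63 = AE.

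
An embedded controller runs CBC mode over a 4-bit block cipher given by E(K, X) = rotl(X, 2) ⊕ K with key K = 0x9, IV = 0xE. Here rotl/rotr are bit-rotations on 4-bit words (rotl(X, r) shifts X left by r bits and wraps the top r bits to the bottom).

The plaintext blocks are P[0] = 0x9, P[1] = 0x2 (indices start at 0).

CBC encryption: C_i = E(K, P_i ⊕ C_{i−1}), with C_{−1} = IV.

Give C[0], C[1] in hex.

C[0] = 0x4, C[1] = 0x0

C[0]: P[0] ⊕ 0xE = 0x7; E(K, 0x7) = 0x4.
C[1]: P[1] ⊕ 0x4 = 0x6; E(K, 0x6) = 0x0.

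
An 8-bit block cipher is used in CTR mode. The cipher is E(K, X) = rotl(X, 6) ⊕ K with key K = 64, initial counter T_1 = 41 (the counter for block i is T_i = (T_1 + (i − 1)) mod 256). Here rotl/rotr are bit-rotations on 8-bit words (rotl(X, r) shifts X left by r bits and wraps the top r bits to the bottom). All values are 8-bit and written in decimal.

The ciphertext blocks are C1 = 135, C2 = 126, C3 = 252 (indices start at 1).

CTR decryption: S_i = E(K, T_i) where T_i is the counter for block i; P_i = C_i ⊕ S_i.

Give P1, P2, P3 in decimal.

P1: T = 41, S = E(K, T) = 10; 135 ⊕ 10 = 141.
P2: T = 42, S = E(K, T) = 202; 126 ⊕ 202 = 180.
P3: T = 43, S = E(K, T) = 138; 252 ⊕ 138 = 118.

P1 = 141, P2 = 180, P3 = 118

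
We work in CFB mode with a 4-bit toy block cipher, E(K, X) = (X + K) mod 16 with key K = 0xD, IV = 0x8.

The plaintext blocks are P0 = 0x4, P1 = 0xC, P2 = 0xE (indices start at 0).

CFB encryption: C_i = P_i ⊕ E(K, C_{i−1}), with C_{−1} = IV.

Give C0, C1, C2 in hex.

C0 = 0x1, C1 = 0x2, C2 = 0x1

C0: E(K, 0x8) = 0x5; 0x4 ⊕ 0x5 = 0x1.
C1: E(K, 0x1) = 0xE; 0xC ⊕ 0xE = 0x2.
C2: E(K, 0x2) = 0xF; 0xE ⊕ 0xF = 0x1.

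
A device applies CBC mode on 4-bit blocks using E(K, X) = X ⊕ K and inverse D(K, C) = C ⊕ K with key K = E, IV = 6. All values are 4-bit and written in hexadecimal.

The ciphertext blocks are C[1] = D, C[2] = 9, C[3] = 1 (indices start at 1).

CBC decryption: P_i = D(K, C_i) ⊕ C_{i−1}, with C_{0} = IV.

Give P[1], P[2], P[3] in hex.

P[1]: D(K, D) = 3; 3 ⊕ 6 = 5.
P[2]: D(K, 9) = 7; 7 ⊕ D = A.
P[3]: D(K, 1) = F; F ⊕ 9 = 6.

P[1] = 5, P[2] = A, P[3] = 6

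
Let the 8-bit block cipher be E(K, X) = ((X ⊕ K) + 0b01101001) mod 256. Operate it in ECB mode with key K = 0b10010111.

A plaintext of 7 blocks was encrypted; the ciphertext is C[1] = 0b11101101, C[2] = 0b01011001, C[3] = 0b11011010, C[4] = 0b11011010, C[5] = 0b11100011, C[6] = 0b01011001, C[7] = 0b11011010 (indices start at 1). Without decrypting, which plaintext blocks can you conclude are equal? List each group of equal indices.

ECB encrypts each block independently with the same key, so equal ciphertext blocks imply equal plaintext blocks.
C[2] = C[6] = 0b01011001, so P[2] = P[6].
C[3] = C[4] = C[7] = 0b11011010, so P[3] = P[4] = P[7].

P[2] = P[6]; P[3] = P[4] = P[7]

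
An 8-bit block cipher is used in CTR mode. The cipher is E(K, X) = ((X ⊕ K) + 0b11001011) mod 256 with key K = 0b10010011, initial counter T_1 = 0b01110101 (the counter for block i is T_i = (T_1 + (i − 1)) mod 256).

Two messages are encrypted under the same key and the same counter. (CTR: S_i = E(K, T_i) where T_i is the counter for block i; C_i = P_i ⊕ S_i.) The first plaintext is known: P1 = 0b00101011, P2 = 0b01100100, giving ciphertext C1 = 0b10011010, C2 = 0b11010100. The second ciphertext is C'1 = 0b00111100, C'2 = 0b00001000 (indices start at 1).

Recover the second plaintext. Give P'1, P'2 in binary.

In CTR with a reused counter, both messages share the same keystream S_i, so C_i ⊕ C'_i = P_i ⊕ P'_i and thus P'_i = P_i ⊕ C_i ⊕ C'_i.
P'1: 0b00101011 ⊕ 0b10011010 ⊕ 0b00111100 = 0b10001101.
P'2: 0b01100100 ⊕ 0b11010100 ⊕ 0b00001000 = 0b10111000.

P'1 = 0b10001101, P'2 = 0b10111000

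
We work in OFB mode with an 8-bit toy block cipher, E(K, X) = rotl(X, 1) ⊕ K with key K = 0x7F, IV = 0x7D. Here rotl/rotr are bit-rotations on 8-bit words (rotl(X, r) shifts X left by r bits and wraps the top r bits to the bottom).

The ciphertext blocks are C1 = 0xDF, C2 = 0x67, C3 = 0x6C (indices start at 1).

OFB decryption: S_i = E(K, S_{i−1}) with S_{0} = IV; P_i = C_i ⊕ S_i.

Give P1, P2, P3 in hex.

P1 = 0x5A, P2 = 0x13, P3 = 0xFB

P1: S = E(K, 0x7D) = 0x85; 0xDF ⊕ 0x85 = 0x5A.
P2: S = E(K, 0x85) = 0x74; 0x67 ⊕ 0x74 = 0x13.
P3: S = E(K, 0x74) = 0x97; 0x6C ⊕ 0x97 = 0xFB.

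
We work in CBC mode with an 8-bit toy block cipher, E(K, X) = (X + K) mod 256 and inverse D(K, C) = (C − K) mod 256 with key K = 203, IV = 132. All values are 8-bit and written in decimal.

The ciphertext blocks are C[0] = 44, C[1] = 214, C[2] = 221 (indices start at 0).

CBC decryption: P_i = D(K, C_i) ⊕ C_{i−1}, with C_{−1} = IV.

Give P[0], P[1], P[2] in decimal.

P[0] = 229, P[1] = 39, P[2] = 196

P[0]: D(K, 44) = 97; 97 ⊕ 132 = 229.
P[1]: D(K, 214) = 11; 11 ⊕ 44 = 39.
P[2]: D(K, 221) = 18; 18 ⊕ 214 = 196.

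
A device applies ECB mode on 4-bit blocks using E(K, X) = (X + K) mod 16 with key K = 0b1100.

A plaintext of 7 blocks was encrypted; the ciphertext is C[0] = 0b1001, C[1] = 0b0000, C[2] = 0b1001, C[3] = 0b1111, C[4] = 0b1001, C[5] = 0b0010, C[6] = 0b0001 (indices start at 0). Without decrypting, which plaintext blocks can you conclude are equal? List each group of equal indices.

P[0] = P[2] = P[4]

ECB encrypts each block independently with the same key, so equal ciphertext blocks imply equal plaintext blocks.
C[0] = C[2] = C[4] = 0b1001, so P[0] = P[2] = P[4].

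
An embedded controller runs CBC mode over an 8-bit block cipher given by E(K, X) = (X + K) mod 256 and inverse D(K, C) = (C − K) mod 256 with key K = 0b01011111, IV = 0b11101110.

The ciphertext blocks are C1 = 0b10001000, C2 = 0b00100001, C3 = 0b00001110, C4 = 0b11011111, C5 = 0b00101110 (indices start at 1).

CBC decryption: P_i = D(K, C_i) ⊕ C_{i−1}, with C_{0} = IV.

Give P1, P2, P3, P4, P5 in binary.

P1 = 0b11000111, P2 = 0b01001010, P3 = 0b10001110, P4 = 0b10001110, P5 = 0b00010000

P1: D(K, 0b10001000) = 0b00101001; 0b00101001 ⊕ 0b11101110 = 0b11000111.
P2: D(K, 0b00100001) = 0b11000010; 0b11000010 ⊕ 0b10001000 = 0b01001010.
P3: D(K, 0b00001110) = 0b10101111; 0b10101111 ⊕ 0b00100001 = 0b10001110.
P4: D(K, 0b11011111) = 0b10000000; 0b10000000 ⊕ 0b00001110 = 0b10001110.
P5: D(K, 0b00101110) = 0b11001111; 0b11001111 ⊕ 0b11011111 = 0b00010000.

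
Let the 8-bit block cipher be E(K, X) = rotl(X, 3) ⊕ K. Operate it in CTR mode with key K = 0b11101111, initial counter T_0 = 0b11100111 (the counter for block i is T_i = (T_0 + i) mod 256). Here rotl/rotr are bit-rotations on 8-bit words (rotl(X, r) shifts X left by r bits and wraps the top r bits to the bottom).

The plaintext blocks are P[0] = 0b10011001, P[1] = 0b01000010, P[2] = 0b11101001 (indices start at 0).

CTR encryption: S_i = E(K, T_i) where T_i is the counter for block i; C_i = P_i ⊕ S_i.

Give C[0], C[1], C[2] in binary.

C[0]: T = 0b11100111, S = E(K, T) = 0b11010000; 0b10011001 ⊕ 0b11010000 = 0b01001001.
C[1]: T = 0b11101000, S = E(K, T) = 0b10101000; 0b01000010 ⊕ 0b10101000 = 0b11101010.
C[2]: T = 0b11101001, S = E(K, T) = 0b10100000; 0b11101001 ⊕ 0b10100000 = 0b01001001.

C[0] = 0b01001001, C[1] = 0b11101010, C[2] = 0b01001001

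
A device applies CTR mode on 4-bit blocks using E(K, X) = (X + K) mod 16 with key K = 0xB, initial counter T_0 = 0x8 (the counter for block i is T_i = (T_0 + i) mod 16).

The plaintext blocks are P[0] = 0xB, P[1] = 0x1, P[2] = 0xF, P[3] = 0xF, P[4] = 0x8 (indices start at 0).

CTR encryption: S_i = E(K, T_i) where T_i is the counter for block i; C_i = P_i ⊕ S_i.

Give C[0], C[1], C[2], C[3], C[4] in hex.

C[0]: T = 0x8, S = E(K, T) = 0x3; 0xB ⊕ 0x3 = 0x8.
C[1]: T = 0x9, S = E(K, T) = 0x4; 0x1 ⊕ 0x4 = 0x5.
C[2]: T = 0xA, S = E(K, T) = 0x5; 0xF ⊕ 0x5 = 0xA.
C[3]: T = 0xB, S = E(K, T) = 0x6; 0xF ⊕ 0x6 = 0x9.
C[4]: T = 0xC, S = E(K, T) = 0x7; 0x8 ⊕ 0x7 = 0xF.

C[0] = 0x8, C[1] = 0x5, C[2] = 0xA, C[3] = 0x9, C[4] = 0xF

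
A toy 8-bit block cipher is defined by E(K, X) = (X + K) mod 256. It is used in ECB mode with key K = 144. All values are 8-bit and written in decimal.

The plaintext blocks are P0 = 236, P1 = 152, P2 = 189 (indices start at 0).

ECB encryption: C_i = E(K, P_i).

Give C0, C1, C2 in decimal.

C0 = 124, C1 = 40, C2 = 77

C0: E(K, 236) = 124.
C1: E(K, 152) = 40.
C2: E(K, 189) = 77.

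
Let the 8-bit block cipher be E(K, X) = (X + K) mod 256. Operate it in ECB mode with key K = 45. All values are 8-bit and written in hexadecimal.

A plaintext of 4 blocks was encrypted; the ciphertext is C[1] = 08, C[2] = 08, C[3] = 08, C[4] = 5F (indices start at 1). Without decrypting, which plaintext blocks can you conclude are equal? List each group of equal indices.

ECB encrypts each block independently with the same key, so equal ciphertext blocks imply equal plaintext blocks.
C[1] = C[2] = C[3] = 08, so P[1] = P[2] = P[3].

P[1] = P[2] = P[3]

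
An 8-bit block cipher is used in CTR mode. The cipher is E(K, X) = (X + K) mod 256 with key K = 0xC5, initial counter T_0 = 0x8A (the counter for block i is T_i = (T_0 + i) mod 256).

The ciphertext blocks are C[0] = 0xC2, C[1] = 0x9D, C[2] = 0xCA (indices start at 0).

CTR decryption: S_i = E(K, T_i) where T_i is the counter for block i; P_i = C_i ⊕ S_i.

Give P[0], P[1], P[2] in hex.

P[0]: T = 0x8A, S = E(K, T) = 0x4F; 0xC2 ⊕ 0x4F = 0x8D.
P[1]: T = 0x8B, S = E(K, T) = 0x50; 0x9D ⊕ 0x50 = 0xCD.
P[2]: T = 0x8C, S = E(K, T) = 0x51; 0xCA ⊕ 0x51 = 0x9B.

P[0] = 0x8D, P[1] = 0xCD, P[2] = 0x9B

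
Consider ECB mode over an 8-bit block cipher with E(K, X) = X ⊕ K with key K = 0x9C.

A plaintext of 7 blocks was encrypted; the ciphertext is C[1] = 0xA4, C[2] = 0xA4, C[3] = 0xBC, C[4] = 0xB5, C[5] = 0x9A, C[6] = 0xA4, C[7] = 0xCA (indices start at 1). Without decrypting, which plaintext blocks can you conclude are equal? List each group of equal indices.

P[1] = P[2] = P[6]

ECB encrypts each block independently with the same key, so equal ciphertext blocks imply equal plaintext blocks.
C[1] = C[2] = C[6] = 0xA4, so P[1] = P[2] = P[6].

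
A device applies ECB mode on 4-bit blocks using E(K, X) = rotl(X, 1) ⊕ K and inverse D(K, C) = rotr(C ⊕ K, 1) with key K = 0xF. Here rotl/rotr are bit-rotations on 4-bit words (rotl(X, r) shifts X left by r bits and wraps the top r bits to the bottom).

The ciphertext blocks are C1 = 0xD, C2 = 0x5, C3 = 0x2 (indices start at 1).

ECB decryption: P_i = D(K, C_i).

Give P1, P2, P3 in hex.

P1: D(K, 0xD) = 0x1.
P2: D(K, 0x5) = 0x5.
P3: D(K, 0x2) = 0xE.

P1 = 0x1, P2 = 0x5, P3 = 0xE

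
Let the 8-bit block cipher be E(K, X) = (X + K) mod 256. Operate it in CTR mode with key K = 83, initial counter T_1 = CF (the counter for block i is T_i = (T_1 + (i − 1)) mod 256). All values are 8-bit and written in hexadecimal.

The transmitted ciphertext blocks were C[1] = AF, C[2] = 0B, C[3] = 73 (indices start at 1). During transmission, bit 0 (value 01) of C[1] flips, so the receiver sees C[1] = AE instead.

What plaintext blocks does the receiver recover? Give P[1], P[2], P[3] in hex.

CTR decryption: S_i = E(K, T_i) where T_i is the counter for block i; P_i = C_i ⊕ S_i.
Only C[1] changed, to AE. In CTR, a change in C_i flips the same bit in P_i only; the keystream is unaffected. Decrypting the received ciphertext:
P[1]: T = CF, S = E(K, T) = 52; AE ⊕ 52 = FC.
P[2]: T = D0, S = E(K, T) = 53; 0B ⊕ 53 = 58.
P[3]: T = D1, S = E(K, T) = 54; 73 ⊕ 54 = 27.
Blocks that differ from the original plaintext: P[1].

P[1] = FC, P[2] = 58, P[3] = 27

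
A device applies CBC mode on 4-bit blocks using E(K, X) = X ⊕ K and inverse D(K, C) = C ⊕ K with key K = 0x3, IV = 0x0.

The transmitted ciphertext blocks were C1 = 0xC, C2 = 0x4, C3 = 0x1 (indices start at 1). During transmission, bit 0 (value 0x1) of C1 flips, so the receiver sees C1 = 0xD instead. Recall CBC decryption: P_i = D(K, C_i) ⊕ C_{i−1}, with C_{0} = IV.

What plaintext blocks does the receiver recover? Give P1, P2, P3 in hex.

P1 = 0xE, P2 = 0xA, P3 = 0x6

Only C1 changed, to 0xD. In CBC, a change in C_i garbles P_i and flips the same bit in P_{i+1}. Decrypting the received ciphertext:
P1: D(K, 0xD) = 0xE; 0xE ⊕ 0x0 = 0xE.
P2: D(K, 0x4) = 0x7; 0x7 ⊕ 0xD = 0xA.
P3: D(K, 0x1) = 0x2; 0x2 ⊕ 0x4 = 0x6.
Blocks that differ from the original plaintext: P1, P2.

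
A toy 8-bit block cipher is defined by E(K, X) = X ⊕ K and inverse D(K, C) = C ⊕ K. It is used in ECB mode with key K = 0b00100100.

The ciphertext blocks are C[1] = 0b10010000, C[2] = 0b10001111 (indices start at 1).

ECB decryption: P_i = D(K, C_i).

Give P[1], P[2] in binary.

P[1]: D(K, 0b10010000) = 0b10110100.
P[2]: D(K, 0b10001111) = 0b10101011.

P[1] = 0b10110100, P[2] = 0b10101011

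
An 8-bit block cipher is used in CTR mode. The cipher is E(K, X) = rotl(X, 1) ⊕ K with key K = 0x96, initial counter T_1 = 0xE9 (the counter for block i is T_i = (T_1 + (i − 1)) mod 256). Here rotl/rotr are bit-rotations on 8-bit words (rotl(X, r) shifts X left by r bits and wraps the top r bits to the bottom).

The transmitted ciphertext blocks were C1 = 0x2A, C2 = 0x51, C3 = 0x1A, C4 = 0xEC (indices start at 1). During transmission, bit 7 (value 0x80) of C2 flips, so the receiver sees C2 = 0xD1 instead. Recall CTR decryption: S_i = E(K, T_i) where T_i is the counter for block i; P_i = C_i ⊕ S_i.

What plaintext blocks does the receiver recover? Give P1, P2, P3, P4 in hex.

P1 = 0x6F, P2 = 0x92, P3 = 0x5B, P4 = 0xA3

Only C2 changed, to 0xD1. In CTR, a change in C_i flips the same bit in P_i only; the keystream is unaffected. Decrypting the received ciphertext:
P1: T = 0xE9, S = E(K, T) = 0x45; 0x2A ⊕ 0x45 = 0x6F.
P2: T = 0xEA, S = E(K, T) = 0x43; 0xD1 ⊕ 0x43 = 0x92.
P3: T = 0xEB, S = E(K, T) = 0x41; 0x1A ⊕ 0x41 = 0x5B.
P4: T = 0xEC, S = E(K, T) = 0x4F; 0xEC ⊕ 0x4F = 0xA3.
Blocks that differ from the original plaintext: P2.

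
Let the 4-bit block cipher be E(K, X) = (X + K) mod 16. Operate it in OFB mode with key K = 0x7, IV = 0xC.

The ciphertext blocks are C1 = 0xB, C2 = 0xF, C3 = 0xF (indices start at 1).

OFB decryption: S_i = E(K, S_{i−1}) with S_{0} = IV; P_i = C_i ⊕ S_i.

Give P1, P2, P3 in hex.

P1 = 0x8, P2 = 0x5, P3 = 0xE

P1: S = E(K, 0xC) = 0x3; 0xB ⊕ 0x3 = 0x8.
P2: S = E(K, 0x3) = 0xA; 0xF ⊕ 0xA = 0x5.
P3: S = E(K, 0xA) = 0x1; 0xF ⊕ 0x1 = 0xE.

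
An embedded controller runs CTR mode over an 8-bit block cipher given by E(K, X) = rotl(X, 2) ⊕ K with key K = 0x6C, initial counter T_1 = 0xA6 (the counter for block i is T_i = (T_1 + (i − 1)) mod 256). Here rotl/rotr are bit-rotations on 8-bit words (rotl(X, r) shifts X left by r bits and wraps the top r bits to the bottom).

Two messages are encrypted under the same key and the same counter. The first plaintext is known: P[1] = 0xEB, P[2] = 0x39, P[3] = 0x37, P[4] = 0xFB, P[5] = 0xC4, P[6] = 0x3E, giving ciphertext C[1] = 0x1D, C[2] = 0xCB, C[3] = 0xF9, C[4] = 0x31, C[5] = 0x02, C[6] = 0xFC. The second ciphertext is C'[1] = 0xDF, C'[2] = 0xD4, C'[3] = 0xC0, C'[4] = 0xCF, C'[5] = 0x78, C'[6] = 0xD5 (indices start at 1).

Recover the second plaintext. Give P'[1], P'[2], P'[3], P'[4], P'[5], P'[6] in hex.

In CTR with a reused counter, both messages share the same keystream S_i, so C_i ⊕ C'_i = P_i ⊕ P'_i and thus P'_i = P_i ⊕ C_i ⊕ C'_i.
P'[1]: 0xEB ⊕ 0x1D ⊕ 0xDF = 0x29.
P'[2]: 0x39 ⊕ 0xCB ⊕ 0xD4 = 0x26.
P'[3]: 0x37 ⊕ 0xF9 ⊕ 0xC0 = 0x0E.
P'[4]: 0xFB ⊕ 0x31 ⊕ 0xCF = 0x05.
P'[5]: 0xC4 ⊕ 0x02 ⊕ 0x78 = 0xBE.
P'[6]: 0x3E ⊕ 0xFC ⊕ 0xD5 = 0x17.

P'[1] = 0x29, P'[2] = 0x26, P'[3] = 0x0E, P'[4] = 0x05, P'[5] = 0xBE, P'[6] = 0x17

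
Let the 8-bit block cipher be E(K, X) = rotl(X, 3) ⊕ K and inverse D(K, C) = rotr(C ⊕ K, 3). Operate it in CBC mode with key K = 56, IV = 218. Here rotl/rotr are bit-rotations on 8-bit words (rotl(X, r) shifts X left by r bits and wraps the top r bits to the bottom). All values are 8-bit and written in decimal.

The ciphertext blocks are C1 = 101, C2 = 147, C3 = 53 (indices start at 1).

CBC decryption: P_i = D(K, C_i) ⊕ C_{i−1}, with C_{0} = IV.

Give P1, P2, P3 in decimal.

P1 = 113, P2 = 16, P3 = 50

P1: D(K, 101) = 171; 171 ⊕ 218 = 113.
P2: D(K, 147) = 117; 117 ⊕ 101 = 16.
P3: D(K, 53) = 161; 161 ⊕ 147 = 50.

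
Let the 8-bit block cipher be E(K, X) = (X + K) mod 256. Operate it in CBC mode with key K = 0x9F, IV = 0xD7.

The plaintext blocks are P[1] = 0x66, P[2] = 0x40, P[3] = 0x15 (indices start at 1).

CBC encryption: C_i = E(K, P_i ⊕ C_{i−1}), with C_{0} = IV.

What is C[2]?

C[2] = 0xAF

C[1]: P[1] ⊕ 0xD7 = 0xB1; E(K, 0xB1) = 0x50.
C[2]: P[2] ⊕ 0x50 = 0x10; E(K, 0x10) = 0xAF.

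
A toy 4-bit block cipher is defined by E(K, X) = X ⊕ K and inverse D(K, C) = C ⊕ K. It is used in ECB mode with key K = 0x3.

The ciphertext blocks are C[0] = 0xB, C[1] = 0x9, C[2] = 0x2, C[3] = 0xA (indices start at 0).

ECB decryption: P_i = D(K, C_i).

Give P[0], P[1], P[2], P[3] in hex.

P[0]: D(K, 0xB) = 0x8.
P[1]: D(K, 0x9) = 0xA.
P[2]: D(K, 0x2) = 0x1.
P[3]: D(K, 0xA) = 0x9.

P[0] = 0x8, P[1] = 0xA, P[2] = 0x1, P[3] = 0x9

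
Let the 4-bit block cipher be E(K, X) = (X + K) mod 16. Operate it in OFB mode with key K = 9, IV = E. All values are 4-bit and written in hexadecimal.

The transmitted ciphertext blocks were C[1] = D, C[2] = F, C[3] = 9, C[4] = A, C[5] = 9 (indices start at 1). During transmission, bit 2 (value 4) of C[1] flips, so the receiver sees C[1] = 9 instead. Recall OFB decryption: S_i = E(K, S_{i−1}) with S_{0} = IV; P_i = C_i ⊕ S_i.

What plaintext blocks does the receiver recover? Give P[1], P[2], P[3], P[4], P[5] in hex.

P[1] = E, P[2] = F, P[3] = 0, P[4] = 8, P[5] = 2

Only C[1] changed, to 9. In OFB, a change in C_i flips the same bit in P_i only; the keystream is unaffected. Decrypting the received ciphertext:
P[1]: S = E(K, E) = 7; 9 ⊕ 7 = E.
P[2]: S = E(K, 7) = 0; F ⊕ 0 = F.
P[3]: S = E(K, 0) = 9; 9 ⊕ 9 = 0.
P[4]: S = E(K, 9) = 2; A ⊕ 2 = 8.
P[5]: S = E(K, 2) = B; 9 ⊕ B = 2.
Blocks that differ from the original plaintext: P[1].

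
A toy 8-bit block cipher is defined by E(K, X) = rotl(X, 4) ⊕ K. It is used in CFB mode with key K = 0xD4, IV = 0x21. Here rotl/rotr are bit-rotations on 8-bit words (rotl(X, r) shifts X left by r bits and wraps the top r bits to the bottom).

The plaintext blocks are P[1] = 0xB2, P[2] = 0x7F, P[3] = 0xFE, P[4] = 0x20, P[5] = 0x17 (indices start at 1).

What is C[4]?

C[4] = 0xBA

CFB encryption: C_i = P_i ⊕ E(K, C_{i−1}), with C_{0} = IV.
C[1]: E(K, 0x21) = 0xC6; 0xB2 ⊕ 0xC6 = 0x74.
C[2]: E(K, 0x74) = 0x93; 0x7F ⊕ 0x93 = 0xEC.
C[3]: E(K, 0xEC) = 0x1A; 0xFE ⊕ 0x1A = 0xE4.
C[4]: E(K, 0xE4) = 0x9A; 0x20 ⊕ 0x9A = 0xBA.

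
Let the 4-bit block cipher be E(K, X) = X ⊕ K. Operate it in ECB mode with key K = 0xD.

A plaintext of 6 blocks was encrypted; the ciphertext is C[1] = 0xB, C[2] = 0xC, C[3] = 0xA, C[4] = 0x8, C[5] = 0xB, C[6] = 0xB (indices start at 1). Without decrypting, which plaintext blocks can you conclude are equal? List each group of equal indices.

ECB encrypts each block independently with the same key, so equal ciphertext blocks imply equal plaintext blocks.
C[1] = C[5] = C[6] = 0xB, so P[1] = P[5] = P[6].

P[1] = P[5] = P[6]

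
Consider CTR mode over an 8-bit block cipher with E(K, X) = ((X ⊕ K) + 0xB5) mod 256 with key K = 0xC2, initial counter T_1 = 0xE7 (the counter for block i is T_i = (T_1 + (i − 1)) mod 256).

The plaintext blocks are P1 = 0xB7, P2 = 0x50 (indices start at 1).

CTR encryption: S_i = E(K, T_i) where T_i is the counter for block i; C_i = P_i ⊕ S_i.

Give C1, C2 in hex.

C1 = 0x6D, C2 = 0x8F

C1: T = 0xE7, S = E(K, T) = 0xDA; 0xB7 ⊕ 0xDA = 0x6D.
C2: T = 0xE8, S = E(K, T) = 0xDF; 0x50 ⊕ 0xDF = 0x8F.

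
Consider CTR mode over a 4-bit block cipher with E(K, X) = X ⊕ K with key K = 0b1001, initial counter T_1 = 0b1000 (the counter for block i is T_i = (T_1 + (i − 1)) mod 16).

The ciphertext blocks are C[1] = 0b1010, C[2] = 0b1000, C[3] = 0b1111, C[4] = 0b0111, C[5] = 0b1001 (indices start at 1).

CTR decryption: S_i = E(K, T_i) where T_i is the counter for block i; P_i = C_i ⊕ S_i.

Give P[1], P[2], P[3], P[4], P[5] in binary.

P[1] = 0b1011, P[2] = 0b1000, P[3] = 0b1100, P[4] = 0b0101, P[5] = 0b1100

P[1]: T = 0b1000, S = E(K, T) = 0b0001; 0b1010 ⊕ 0b0001 = 0b1011.
P[2]: T = 0b1001, S = E(K, T) = 0b0000; 0b1000 ⊕ 0b0000 = 0b1000.
P[3]: T = 0b1010, S = E(K, T) = 0b0011; 0b1111 ⊕ 0b0011 = 0b1100.
P[4]: T = 0b1011, S = E(K, T) = 0b0010; 0b0111 ⊕ 0b0010 = 0b0101.
P[5]: T = 0b1100, S = E(K, T) = 0b0101; 0b1001 ⊕ 0b0101 = 0b1100.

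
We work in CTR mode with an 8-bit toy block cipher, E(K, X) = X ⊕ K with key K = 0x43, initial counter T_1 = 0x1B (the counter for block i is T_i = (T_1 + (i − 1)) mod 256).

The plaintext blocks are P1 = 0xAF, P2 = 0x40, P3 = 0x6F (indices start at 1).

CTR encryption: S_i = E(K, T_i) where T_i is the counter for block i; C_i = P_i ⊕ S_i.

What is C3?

C3 = 0x31

C1: T = 0x1B, S = E(K, T) = 0x58; 0xAF ⊕ 0x58 = 0xF7.
C2: T = 0x1C, S = E(K, T) = 0x5F; 0x40 ⊕ 0x5F = 0x1F.
C3: T = 0x1D, S = E(K, T) = 0x5E; 0x6F ⊕ 0x5E = 0x31.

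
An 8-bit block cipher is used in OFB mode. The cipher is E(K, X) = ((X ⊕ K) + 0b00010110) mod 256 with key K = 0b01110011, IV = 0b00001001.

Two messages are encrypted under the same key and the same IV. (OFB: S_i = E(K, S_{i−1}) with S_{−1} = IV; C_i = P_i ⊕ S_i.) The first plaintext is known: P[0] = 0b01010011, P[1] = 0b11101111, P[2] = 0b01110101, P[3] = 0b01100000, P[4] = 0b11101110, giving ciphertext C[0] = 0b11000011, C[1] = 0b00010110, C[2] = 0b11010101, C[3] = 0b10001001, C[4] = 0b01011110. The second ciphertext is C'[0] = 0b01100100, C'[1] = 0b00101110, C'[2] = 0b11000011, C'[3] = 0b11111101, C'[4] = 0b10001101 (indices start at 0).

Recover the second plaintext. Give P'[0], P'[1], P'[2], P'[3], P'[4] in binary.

P'[0] = 0b11110100, P'[1] = 0b11010111, P'[2] = 0b01100011, P'[3] = 0b00010100, P'[4] = 0b00111101

In OFB with a reused IV, both messages share the same keystream S_i, so C_i ⊕ C'_i = P_i ⊕ P'_i and thus P'_i = P_i ⊕ C_i ⊕ C'_i.
P'[0]: 0b01010011 ⊕ 0b11000011 ⊕ 0b01100100 = 0b11110100.
P'[1]: 0b11101111 ⊕ 0b00010110 ⊕ 0b00101110 = 0b11010111.
P'[2]: 0b01110101 ⊕ 0b11010101 ⊕ 0b11000011 = 0b01100011.
P'[3]: 0b01100000 ⊕ 0b10001001 ⊕ 0b11111101 = 0b00010100.
P'[4]: 0b11101110 ⊕ 0b01011110 ⊕ 0b10001101 = 0b00111101.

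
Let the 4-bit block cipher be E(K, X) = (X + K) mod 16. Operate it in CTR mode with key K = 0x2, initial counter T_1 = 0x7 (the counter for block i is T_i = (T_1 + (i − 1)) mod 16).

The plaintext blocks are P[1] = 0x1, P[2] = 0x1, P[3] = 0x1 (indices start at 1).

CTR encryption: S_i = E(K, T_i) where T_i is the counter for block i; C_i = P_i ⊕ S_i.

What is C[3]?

C[3] = 0xA

C[1]: T = 0x7, S = E(K, T) = 0x9; 0x1 ⊕ 0x9 = 0x8.
C[2]: T = 0x8, S = E(K, T) = 0xA; 0x1 ⊕ 0xA = 0xB.
C[3]: T = 0x9, S = E(K, T) = 0xB; 0x1 ⊕ 0xB = 0xA.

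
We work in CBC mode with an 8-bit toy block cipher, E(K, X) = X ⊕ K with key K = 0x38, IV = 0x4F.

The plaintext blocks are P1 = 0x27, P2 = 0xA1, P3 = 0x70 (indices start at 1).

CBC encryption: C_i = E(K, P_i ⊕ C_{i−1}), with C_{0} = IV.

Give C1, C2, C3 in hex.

C1: P1 ⊕ 0x4F = 0x68; E(K, 0x68) = 0x50.
C2: P2 ⊕ 0x50 = 0xF1; E(K, 0xF1) = 0xC9.
C3: P3 ⊕ 0xC9 = 0xB9; E(K, 0xB9) = 0x81.

C1 = 0x50, C2 = 0xC9, C3 = 0x81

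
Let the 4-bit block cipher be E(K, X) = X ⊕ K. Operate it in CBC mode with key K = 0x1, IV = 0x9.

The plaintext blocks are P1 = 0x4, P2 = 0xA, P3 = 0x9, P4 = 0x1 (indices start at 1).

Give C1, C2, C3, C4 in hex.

CBC encryption: C_i = E(K, P_i ⊕ C_{i−1}), with C_{0} = IV.
C1: P1 ⊕ 0x9 = 0xD; E(K, 0xD) = 0xC.
C2: P2 ⊕ 0xC = 0x6; E(K, 0x6) = 0x7.
C3: P3 ⊕ 0x7 = 0xE; E(K, 0xE) = 0xF.
C4: P4 ⊕ 0xF = 0xE; E(K, 0xE) = 0xF.

C1 = 0xC, C2 = 0x7, C3 = 0xF, C4 = 0xF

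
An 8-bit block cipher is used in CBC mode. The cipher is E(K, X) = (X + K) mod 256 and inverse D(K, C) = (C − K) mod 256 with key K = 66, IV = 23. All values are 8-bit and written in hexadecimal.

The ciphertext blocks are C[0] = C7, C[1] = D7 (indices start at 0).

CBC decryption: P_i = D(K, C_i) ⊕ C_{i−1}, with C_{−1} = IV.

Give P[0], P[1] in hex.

P[0]: D(K, C7) = 61; 61 ⊕ 23 = 42.
P[1]: D(K, D7) = 71; 71 ⊕ C7 = B6.

P[0] = 42, P[1] = B6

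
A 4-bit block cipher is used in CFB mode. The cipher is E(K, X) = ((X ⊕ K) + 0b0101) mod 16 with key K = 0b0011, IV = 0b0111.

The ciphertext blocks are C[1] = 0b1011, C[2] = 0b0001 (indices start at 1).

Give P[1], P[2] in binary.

CFB decryption: P_i = C_i ⊕ E(K, C_{i−1}), with C_{0} = IV.
P[1]: E(K, 0b0111) = 0b1001; 0b1011 ⊕ 0b1001 = 0b0010.
P[2]: E(K, 0b1011) = 0b1101; 0b0001 ⊕ 0b1101 = 0b1100.

P[1] = 0b0010, P[2] = 0b1100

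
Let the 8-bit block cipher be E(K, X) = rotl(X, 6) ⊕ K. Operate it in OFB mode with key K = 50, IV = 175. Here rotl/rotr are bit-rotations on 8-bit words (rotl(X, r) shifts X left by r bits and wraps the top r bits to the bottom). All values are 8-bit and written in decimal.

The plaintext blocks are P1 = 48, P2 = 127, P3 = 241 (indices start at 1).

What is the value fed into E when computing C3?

OFB encryption: S_i = E(K, S_{i−1}) with S_{0} = IV; C_i = P_i ⊕ S_i.
C1: S = E(K, 175) = 217; 48 ⊕ 217 = 233.
C2: S = E(K, 217) = 68; 127 ⊕ 68 = 59.
C3: S = E(K, 68) = 35; 241 ⊕ 35 = 210.
So the input to E for block 3 is 68.

68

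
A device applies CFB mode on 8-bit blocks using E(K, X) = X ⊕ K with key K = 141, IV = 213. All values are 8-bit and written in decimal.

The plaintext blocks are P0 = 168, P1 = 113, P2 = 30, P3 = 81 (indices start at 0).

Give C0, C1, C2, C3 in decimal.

C0 = 240, C1 = 12, C2 = 159, C3 = 67

CFB encryption: C_i = P_i ⊕ E(K, C_{i−1}), with C_{−1} = IV.
C0: E(K, 213) = 88; 168 ⊕ 88 = 240.
C1: E(K, 240) = 125; 113 ⊕ 125 = 12.
C2: E(K, 12) = 129; 30 ⊕ 129 = 159.
C3: E(K, 159) = 18; 81 ⊕ 18 = 67.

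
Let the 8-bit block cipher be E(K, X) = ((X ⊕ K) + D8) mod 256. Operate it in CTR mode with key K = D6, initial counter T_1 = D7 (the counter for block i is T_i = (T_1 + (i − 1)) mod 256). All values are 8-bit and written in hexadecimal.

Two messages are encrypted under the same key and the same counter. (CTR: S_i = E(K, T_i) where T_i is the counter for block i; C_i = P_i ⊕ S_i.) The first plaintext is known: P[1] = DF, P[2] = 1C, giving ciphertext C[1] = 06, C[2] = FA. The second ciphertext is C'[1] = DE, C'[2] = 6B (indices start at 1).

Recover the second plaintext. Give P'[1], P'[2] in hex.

P'[1] = 07, P'[2] = 8D

In CTR with a reused counter, both messages share the same keystream S_i, so C_i ⊕ C'_i = P_i ⊕ P'_i and thus P'_i = P_i ⊕ C_i ⊕ C'_i.
P'[1]: DF ⊕ 06 ⊕ DE = 07.
P'[2]: 1C ⊕ FA ⊕ 6B = 8D.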